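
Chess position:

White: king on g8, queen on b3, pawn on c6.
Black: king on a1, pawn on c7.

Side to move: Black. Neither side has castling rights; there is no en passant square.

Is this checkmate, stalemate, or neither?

stalemate

Black to move; black king on a1.
In check: no.
King squares — b1: attacked by Qb3; a2: attacked by Qb3; b2: attacked by Qb3.
Legal moves for Black: none.
Not in check and no legal moves → stalemate.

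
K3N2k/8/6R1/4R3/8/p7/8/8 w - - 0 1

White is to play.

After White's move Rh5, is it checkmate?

After Rh5: black king on h8; in check: yes, from the white rook on h5.
King squares — g7: attacked by Rg6; h7: attacked by Rh5; g8: attacked by Rg6.
Black has no legal moves → checkmate.

yes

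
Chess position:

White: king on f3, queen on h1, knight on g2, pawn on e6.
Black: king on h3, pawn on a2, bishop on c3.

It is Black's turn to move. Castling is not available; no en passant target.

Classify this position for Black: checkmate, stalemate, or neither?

checkmate

Black to move; black king on h3.
In check: yes, from the white queen on h1.
King squares — g2: attacked by Qh1; h2: attacked by Qh1; g3: attacked by Kf3; g4: attacked by Kf3; h4: attacked by Qh1.
Legal moves for Black: none.
In check with no legal moves → checkmate.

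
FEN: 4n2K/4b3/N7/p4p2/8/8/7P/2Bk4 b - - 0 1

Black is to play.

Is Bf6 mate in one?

After Bf6: white king on h8; in check: yes, from the black bishop on f6.
White has 2 legal replies: Kg8, Kh7.
In check but a legal move exists → not checkmate.

no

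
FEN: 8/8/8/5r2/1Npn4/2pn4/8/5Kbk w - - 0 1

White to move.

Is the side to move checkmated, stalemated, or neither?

White to move; white king on f1.
In check: yes, from the black rook on f5.
King squares — e1: attacked by Nd3; g1: attacked by Kh1; e2: attacked by Nd4; f2: attacked by Bg1; g2: attacked by Kh1.
Legal moves for White: none.
In check with no legal moves → checkmate.

checkmate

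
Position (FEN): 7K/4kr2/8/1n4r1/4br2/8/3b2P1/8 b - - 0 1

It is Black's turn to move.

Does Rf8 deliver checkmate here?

yes

After Rf8: white king on h8; in check: yes, from the black rook on f8.
King squares — g7: attacked by Rg5; h7: attacked by Be4; g8: attacked by Rg5.
White has no legal moves → checkmate.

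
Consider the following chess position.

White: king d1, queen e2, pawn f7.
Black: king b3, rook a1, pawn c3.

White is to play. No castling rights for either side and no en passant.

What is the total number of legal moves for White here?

0

White to move; king on d1.
In check: yes, from the black rook on a1.
Legal moves: none.
Count: 0.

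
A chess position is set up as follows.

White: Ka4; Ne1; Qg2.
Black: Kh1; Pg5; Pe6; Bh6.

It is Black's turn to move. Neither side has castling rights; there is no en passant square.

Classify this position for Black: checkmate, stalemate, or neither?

Black to move; black king on h1.
In check: yes, from the white queen on g2.
King squares — g1: attacked by Qg2; g2: attacked by Ne1; h2: attacked by Qg2.
Legal moves for Black: none.
In check with no legal moves → checkmate.

checkmate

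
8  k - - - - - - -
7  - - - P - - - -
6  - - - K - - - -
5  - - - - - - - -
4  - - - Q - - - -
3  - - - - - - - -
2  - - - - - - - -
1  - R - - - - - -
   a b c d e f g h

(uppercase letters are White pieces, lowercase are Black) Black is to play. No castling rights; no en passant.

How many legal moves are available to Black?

0

Black to move; king on a8.
In check: no.
Legal moves: none.
Count: 0.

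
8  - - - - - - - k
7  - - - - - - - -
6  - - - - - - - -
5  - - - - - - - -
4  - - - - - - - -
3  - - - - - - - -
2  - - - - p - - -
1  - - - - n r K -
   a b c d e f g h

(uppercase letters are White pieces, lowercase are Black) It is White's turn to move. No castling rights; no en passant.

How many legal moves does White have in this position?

White to move; king on g1.
In check: yes, from the black rook on f1.
Legal moves: Kh2.
Count: 1.

1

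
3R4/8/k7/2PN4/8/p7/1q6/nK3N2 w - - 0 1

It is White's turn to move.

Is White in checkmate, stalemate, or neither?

checkmate

White to move; white king on b1.
In check: yes, from the black queen on b2.
King squares — a1: attacked by Qb2; c1: attacked by Qb2; a2: attacked by Qb2; b2: attacked by Pa3; c2: attacked by Na1.
Legal moves for White: none.
In check with no legal moves → checkmate.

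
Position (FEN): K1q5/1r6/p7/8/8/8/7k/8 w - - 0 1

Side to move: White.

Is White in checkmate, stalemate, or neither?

checkmate

White to move; white king on a8.
In check: yes, from the black queen on c8.
King squares — a7: attacked by Rb7; b7: attacked by Qc8; b8: attacked by Rb7.
Legal moves for White: none.
In check with no legal moves → checkmate.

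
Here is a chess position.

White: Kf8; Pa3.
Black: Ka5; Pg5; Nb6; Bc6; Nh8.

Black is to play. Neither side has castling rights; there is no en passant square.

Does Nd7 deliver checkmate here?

no

After Nd7: white king on f8; in check: yes, from the black knight on d7.
White has 4 legal replies: Kg8, Ke8, Kg7, Ke7.
In check but a legal move exists → not checkmate.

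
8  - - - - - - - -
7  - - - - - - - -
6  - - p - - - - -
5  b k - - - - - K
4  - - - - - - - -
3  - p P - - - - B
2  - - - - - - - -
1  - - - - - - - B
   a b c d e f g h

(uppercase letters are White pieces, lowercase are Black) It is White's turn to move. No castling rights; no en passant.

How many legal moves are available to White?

18

White to move; king on h5.
In check: no.
Legal moves: Kh6, Kg6, Kg5, Kh4, Kg4, Bc8, Bd7, Be6, Bf5, Bg4, B3g2, Bf1+, Bxc6+, Bd5, Be4, Bf3, B1g2, c4+.
Count: 18.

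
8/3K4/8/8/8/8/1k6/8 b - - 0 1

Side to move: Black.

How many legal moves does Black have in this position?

8

Black to move; king on b2.
In check: no.
Legal moves: Kc3, Kb3, Ka3, Kc2, Ka2, Kc1, Kb1, Ka1.
Count: 8.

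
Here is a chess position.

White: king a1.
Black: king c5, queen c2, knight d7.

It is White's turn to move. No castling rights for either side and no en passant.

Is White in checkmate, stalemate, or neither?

White to move; white king on a1.
In check: no.
King squares — b1: attacked by Qc2; a2: attacked by Qc2; b2: attacked by Qc2.
Legal moves for White: none.
Not in check and no legal moves → stalemate.

stalemate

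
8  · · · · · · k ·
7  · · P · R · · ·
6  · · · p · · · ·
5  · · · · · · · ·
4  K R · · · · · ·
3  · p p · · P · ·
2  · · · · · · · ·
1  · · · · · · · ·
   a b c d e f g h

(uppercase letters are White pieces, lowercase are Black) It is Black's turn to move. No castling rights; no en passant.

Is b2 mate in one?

After b2: white king on a4; in check: no.
White is not in check, so this cannot be checkmate.

no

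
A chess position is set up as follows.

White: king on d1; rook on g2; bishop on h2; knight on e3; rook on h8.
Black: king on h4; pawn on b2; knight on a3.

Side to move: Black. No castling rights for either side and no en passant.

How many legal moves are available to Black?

0

Black to move; king on h4.
In check: yes, from the white rook on h8.
Legal moves: none.
Count: 0.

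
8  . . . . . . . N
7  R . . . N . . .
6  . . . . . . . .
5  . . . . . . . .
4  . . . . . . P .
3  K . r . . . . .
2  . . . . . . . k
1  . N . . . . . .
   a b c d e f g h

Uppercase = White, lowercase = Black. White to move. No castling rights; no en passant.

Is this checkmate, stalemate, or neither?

White to move; white king on a3.
In check: yes, from the black rook on c3.
Legal moves for White: Kb4, Ka4, Kb2, Ka2, Nxc3.
White is in check but has 5 legal moves → neither.

neither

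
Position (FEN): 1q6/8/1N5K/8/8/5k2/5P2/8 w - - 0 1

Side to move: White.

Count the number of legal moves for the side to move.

White to move; king on h6.
In check: no.
Legal moves: Kh7, Kg7, Kg6, Kh5, Kg5, Nc8, Na8, Nd7, Nd5, Nc4, Na4.
Count: 11.

11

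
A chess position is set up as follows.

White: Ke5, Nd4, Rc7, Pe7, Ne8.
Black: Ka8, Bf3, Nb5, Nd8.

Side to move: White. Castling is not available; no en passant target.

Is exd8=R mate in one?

After exd8=R: black king on a8; in check: yes, from the white rook on d8.
King squares — a7: attacked by Rc7; b7: attacked by Rc7; b8: attacked by Rd8.
Black has no legal moves → checkmate.

yes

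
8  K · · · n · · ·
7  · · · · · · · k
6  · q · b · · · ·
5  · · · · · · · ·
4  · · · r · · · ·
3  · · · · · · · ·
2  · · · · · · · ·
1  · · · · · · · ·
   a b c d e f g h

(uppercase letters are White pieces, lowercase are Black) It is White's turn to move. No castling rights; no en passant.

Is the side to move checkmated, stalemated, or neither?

stalemate

White to move; white king on a8.
In check: no.
King squares — a7: attacked by Qb6; b7: attacked by Qb6; b8: attacked by Qb6.
Legal moves for White: none.
Not in check and no legal moves → stalemate.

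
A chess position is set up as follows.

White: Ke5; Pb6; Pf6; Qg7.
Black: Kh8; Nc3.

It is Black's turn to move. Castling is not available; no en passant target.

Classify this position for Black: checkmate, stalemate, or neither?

checkmate

Black to move; black king on h8.
In check: yes, from the white queen on g7.
King squares — g7: attacked by Pf6; h7: attacked by Qg7; g8: attacked by Qg7.
Legal moves for Black: none.
In check with no legal moves → checkmate.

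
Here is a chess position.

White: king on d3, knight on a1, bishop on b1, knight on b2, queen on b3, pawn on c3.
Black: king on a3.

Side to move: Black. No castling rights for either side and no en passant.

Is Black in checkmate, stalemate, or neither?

checkmate

Black to move; black king on a3.
In check: yes, from the white queen on b3.
King squares — a2: attacked by Bb1; b2: attacked by Qb3; b3: attacked by Na1; a4: attacked by Nb2; b4: attacked by Qb3.
Legal moves for Black: none.
In check with no legal moves → checkmate.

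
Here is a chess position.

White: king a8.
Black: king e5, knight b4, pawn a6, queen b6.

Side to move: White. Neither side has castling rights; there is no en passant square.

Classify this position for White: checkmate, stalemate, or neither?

White to move; white king on a8.
In check: no.
King squares — a7: attacked by Qb6; b7: attacked by Qb6; b8: attacked by Qb6.
Legal moves for White: none.
Not in check and no legal moves → stalemate.

stalemate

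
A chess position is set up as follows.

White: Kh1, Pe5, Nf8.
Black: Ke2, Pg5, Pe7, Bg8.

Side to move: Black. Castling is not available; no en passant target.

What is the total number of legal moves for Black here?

Black to move; king on e2.
In check: no.
Legal moves: Bh7, Bf7, Be6, Bd5+, Bc4, Bb3, Ba2, Kf3, Ke3, Kd3, Kf2, Kd2, Kf1, Ke1, Kd1, e6, g4.
Count: 17.

17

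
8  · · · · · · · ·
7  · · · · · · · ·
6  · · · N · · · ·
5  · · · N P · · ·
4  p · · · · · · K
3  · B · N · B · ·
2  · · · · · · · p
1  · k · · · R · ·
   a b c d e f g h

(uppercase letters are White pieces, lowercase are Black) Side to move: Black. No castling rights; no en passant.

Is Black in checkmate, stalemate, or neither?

Black to move; black king on b1.
In check: yes, from the white rook on f1.
King squares — a1: attacked by Rf1; c1: attacked by Rf1; a2: attacked by Bb3; b2: attacked by Nd3; c2: attacked by Bb3.
Legal moves for Black: none.
In check with no legal moves → checkmate.

checkmate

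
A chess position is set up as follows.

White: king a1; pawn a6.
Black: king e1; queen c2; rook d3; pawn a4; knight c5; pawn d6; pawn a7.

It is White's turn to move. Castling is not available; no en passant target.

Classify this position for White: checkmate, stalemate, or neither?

White to move; white king on a1.
In check: no.
King squares — b1: attacked by Qc2; a2: attacked by Qc2; b2: attacked by Qc2.
Legal moves for White: none.
Not in check and no legal moves → stalemate.

stalemate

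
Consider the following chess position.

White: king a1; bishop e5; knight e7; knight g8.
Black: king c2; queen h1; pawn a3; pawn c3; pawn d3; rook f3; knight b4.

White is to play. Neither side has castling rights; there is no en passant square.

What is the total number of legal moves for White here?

White to move; king on a1.
In check: yes, from the black queen on h1.
Legal moves: none.
Count: 0.

0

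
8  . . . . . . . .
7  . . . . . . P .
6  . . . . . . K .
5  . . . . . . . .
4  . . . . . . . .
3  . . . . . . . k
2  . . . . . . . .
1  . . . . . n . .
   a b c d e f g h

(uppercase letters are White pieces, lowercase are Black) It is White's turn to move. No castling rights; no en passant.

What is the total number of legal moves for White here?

11

White to move; king on g6.
In check: no.
Legal moves: Kh7, Kf7, Kh6, Kf6, Kh5, Kg5, Kf5, g8=Q, g8=R, g8=B, g8=N.
Count: 11.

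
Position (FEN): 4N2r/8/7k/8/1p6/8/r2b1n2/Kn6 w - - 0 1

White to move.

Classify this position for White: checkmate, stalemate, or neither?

White to move; white king on a1.
In check: yes, from the black rook on a2.
Legal moves for White: Kxa2, Kxb1.
White is in check but has 2 legal moves → neither.

neither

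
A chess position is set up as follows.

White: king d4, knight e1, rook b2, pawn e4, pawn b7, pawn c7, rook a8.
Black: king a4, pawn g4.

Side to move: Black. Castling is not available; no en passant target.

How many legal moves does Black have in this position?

0

Black to move; king on a4.
In check: yes, from the white rook on a8.
Legal moves: none.
Count: 0.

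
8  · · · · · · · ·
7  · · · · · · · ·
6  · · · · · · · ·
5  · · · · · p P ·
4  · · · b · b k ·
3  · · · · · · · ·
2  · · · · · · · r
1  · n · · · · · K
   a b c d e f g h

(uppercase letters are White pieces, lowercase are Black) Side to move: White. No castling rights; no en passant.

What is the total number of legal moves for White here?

White to move; king on h1.
In check: yes, from the black rook on h2.
Legal moves: none.
Count: 0.

0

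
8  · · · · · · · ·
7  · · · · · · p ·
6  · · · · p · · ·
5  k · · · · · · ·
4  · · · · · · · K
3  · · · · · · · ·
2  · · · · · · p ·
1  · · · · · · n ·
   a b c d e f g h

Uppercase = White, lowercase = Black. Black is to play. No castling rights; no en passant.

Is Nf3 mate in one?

no

After Nf3: white king on h4; in check: yes, from the black knight on f3.
White has 4 legal replies: Kh5, Kg4, Kh3, Kg3.
In check but a legal move exists → not checkmate.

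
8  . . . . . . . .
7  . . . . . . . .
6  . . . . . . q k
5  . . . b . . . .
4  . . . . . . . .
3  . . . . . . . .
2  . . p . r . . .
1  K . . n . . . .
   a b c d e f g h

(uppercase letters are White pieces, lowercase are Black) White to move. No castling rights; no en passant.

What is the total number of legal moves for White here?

White to move; king on a1.
In check: no.
Legal moves: none.
Count: 0.

0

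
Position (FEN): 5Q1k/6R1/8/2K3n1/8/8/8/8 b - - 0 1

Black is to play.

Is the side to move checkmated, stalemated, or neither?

Black to move; black king on h8.
In check: yes, from the white queen on f8.
King squares — g7: attacked by Qf8; h7: attacked by Rg7; g8: attacked by Rg7.
Legal moves for Black: none.
In check with no legal moves → checkmate.

checkmate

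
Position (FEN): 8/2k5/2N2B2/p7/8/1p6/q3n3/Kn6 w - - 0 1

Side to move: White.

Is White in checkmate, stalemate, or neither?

checkmate

White to move; white king on a1.
In check: yes, from the black queen on a2.
King squares — b1: attacked by Qa2; a2: attacked by Pb3; b2: attacked by Qa2.
Legal moves for White: none.
In check with no legal moves → checkmate.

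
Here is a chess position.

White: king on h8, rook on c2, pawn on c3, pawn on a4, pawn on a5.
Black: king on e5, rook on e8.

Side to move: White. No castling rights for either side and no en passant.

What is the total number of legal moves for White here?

White to move; king on h8.
In check: yes, from the black rook on e8.
Legal moves: Kh7, Kg7.
Count: 2.

2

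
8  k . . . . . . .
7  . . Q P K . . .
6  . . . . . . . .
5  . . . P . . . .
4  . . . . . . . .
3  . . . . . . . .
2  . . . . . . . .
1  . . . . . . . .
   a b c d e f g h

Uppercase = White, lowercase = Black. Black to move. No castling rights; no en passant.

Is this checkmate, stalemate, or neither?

Black to move; black king on a8.
In check: no.
King squares — a7: attacked by Qc7; b7: attacked by Qc7; b8: attacked by Qc7.
Legal moves for Black: none.
Not in check and no legal moves → stalemate.

stalemate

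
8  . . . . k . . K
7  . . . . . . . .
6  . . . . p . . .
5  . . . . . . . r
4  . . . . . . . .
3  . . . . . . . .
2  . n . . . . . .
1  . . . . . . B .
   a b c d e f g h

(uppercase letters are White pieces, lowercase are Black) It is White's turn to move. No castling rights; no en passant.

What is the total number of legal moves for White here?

2

White to move; king on h8.
In check: yes, from the black rook on h5.
Legal moves: Kg8, Kg7.
Count: 2.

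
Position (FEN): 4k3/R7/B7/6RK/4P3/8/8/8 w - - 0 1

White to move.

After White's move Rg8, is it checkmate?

After Rg8: black king on e8; in check: yes, from the white rook on g8.
King squares — d7: attacked by Ra7; e7: attacked by Ra7; f7: attacked by Ra7; d8: attacked by Rg8; f8: attacked by Rg8.
Black has no legal moves → checkmate.

yes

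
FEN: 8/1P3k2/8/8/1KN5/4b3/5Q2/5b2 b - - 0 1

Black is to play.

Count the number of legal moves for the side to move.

Black to move; king on f7.
In check: yes, from the white queen on f2.
Legal moves: Kg8, Ke8, Kg7, Ke7, Kg6, Ke6, Bf4, Bxf2.
Count: 8.

8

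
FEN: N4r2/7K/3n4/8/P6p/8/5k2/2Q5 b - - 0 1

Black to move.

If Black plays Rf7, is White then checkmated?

no

After Rf7: white king on h7; in check: yes, from the black rook on f7.
White has 4 legal replies: Kh8, Kg8, Kh6, Kg6.
In check but a legal move exists → not checkmate.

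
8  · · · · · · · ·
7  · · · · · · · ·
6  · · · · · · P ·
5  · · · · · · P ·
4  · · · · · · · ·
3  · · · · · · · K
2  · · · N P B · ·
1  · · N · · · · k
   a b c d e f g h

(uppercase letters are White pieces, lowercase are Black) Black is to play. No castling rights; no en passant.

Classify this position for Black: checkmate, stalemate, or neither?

Black to move; black king on h1.
In check: no.
King squares — g1: attacked by Bf2; g2: attacked by Kh3; h2: attacked by Kh3.
Legal moves for Black: none.
Not in check and no legal moves → stalemate.

stalemate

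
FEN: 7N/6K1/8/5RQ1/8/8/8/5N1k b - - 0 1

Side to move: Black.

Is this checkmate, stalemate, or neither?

Black to move; black king on h1.
In check: no.
King squares — g1: attacked by Qg5; g2: attacked by Qg5; h2: attacked by Nf1.
Legal moves for Black: none.
Not in check and no legal moves → stalemate.

stalemate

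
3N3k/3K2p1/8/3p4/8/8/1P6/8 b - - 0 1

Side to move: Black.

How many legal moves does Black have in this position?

5

Black to move; king on h8.
In check: no.
Legal moves: Kg8, Kh7, g6, d4, g5.
Count: 5.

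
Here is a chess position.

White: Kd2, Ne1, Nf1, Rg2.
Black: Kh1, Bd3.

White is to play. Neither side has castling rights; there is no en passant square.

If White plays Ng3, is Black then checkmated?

After Ng3: black king on h1; in check: yes, from the white knight on g3.
King squares — g1: attacked by Rg2; g2: attacked by Ne1; h2: attacked by Rg2.
Black has no legal moves → checkmate.

yes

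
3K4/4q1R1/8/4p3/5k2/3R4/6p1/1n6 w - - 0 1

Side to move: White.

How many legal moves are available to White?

3

White to move; king on d8.
In check: yes, from the black queen on e7.
Legal moves: Kc8, Kxe7, Rxe7.
Count: 3.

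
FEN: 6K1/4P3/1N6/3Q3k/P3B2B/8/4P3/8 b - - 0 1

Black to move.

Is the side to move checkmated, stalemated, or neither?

neither

Black to move; black king on h5.
In check: yes, from the white queen on d5.
Legal moves for Black: Kh6, Kxh4, Kg4.
Black is in check but has 3 legal moves → neither.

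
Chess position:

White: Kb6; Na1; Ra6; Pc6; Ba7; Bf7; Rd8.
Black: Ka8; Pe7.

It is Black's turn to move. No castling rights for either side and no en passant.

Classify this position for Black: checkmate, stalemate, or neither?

Black to move; black king on a8.
In check: yes, from the white rook on d8.
King squares — a7: attacked by Ra6; b7: attacked by Kb6; b8: attacked by Ba7.
Legal moves for Black: none.
In check with no legal moves → checkmate.

checkmate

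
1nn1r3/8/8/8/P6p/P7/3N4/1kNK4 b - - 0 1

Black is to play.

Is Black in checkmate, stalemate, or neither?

Black to move; black king on b1.
In check: yes, from the white knight on d2.
Legal moves for Black: Kb2, Ka1.
Black is in check but has 2 legal moves → neither.

neither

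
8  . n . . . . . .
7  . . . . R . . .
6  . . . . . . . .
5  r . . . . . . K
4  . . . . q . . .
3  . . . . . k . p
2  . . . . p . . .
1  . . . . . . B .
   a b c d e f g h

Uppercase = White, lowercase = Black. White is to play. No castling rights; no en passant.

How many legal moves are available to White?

White to move; king on h5.
In check: yes, from the black rook on a5.
Legal moves: Kh6, Re5, Bc5.
Count: 3.

3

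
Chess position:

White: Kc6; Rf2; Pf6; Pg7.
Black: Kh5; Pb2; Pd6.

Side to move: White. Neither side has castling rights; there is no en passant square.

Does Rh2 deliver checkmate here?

no

After Rh2: black king on h5; in check: yes, from the white rook on h2.
Black has 3 legal replies: Kg6, Kg5, Kg4.
In check but a legal move exists → not checkmate.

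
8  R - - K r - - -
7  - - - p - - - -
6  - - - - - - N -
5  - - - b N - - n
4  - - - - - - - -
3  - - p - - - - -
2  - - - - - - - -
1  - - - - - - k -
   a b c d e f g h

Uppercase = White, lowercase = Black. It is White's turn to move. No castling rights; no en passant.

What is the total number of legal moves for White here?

White to move; king on d8.
In check: yes, from the black rook on e8.
Legal moves: Kxe8, Kxd7, Kc7.
Count: 3.

3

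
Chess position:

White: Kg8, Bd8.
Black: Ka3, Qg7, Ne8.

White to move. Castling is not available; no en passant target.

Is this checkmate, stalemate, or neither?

checkmate

White to move; white king on g8.
In check: yes, from the black queen on g7.
King squares — f7: attacked by Qg7; g7: attacked by Ne8; h7: attacked by Qg7; f8: attacked by Qg7; h8: attacked by Qg7.
Legal moves for White: none.
In check with no legal moves → checkmate.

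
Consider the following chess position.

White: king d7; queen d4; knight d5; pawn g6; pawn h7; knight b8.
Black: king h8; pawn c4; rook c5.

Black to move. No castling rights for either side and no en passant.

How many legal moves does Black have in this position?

Black to move; king on h8.
In check: yes, from the white queen on d4.
Legal moves: none.
Count: 0.

0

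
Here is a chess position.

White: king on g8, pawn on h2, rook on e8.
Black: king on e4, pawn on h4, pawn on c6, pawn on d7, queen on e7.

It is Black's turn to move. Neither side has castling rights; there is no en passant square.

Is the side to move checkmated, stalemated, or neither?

neither

Black to move; black king on e4.
In check: no.
Legal moves for Black: Qxe8+, Qe6+, Qe5, Kf5, Ke5, Kd5, Kf4, Kd4, Kf3, Ke3, Kd3, d6, c5, h3, d5.
Black has 15 legal moves and is not in check → neither.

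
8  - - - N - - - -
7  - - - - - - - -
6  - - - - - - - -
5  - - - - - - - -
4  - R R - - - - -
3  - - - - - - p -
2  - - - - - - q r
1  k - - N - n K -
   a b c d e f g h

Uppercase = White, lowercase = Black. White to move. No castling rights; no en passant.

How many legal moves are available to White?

0

White to move; king on g1.
In check: yes, from the black queen on g2.
Legal moves: none.
Count: 0.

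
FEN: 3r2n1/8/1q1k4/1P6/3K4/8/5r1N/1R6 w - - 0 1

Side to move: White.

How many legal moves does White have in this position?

4

White to move; king on d4.
In check: yes, from the black queen on b6.
Legal moves: Ke4, Kc4, Kd3, Kc3.
Count: 4.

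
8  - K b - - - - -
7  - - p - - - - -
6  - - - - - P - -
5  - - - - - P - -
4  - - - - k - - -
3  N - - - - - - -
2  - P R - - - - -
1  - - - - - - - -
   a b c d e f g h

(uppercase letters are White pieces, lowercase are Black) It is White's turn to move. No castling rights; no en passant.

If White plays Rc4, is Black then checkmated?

no

After Rc4: black king on e4; in check: yes, from the white rook on c4.
Black has 6 legal replies: Kxf5, Ke5, Kd5, Kf3, Ke3, Kd3.
In check but a legal move exists → not checkmate.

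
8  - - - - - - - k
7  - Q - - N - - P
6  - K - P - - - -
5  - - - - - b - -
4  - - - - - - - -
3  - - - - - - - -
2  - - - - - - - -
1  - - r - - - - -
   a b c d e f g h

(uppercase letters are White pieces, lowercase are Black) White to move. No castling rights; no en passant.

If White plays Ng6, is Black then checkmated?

After Ng6: black king on h8; in check: yes, from the white knight on g6.
Black has 1 legal reply: Bxg6.
In check but a legal move exists → not checkmate.

no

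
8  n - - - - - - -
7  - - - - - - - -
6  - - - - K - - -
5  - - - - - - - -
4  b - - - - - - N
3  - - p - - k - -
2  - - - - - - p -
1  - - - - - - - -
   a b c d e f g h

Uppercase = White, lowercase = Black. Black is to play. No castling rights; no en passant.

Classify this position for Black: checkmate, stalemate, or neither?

Black to move; black king on f3.
In check: yes, from the white knight on h4.
King squares — e2: available; f2: available; g2: own pawn; e3: available; g3: available; e4: available; f4: available; g4: available.
Legal moves for Black: Kg4, Kf4, Ke4, Kg3, Ke3, Kf2, Ke2.
Black is in check but has 7 legal moves → neither.

neither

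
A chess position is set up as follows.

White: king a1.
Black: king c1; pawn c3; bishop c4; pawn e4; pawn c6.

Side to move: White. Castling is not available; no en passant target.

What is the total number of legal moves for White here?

White to move; king on a1.
In check: no.
Legal moves: none.
Count: 0.

0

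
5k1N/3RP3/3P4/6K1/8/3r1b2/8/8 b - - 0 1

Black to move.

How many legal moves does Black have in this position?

Black to move; king on f8.
In check: yes, from the white pawn on e7.
Legal moves: Kg8, Ke8, Kg7.
Count: 3.

3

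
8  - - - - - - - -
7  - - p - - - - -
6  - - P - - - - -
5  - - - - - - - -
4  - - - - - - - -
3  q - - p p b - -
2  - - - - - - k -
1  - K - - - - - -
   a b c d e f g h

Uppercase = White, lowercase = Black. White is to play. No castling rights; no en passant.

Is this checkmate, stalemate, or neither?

White to move; white king on b1.
In check: no.
King squares — a1: attacked by Qa3; c1: attacked by Qa3; a2: attacked by Qa3; b2: attacked by Qa3; c2: attacked by Pd3.
Legal moves for White: none.
Not in check and no legal moves → stalemate.

stalemate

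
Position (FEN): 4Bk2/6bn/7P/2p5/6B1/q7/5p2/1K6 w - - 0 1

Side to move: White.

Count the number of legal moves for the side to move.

18

White to move; king on b1.
In check: no.
Legal moves: Bf7, Bed7, Bg6, Bc6, Beh5, Bb5, Ba4, Bc8, Bgd7, Be6, Bgh5, Bf5, Bh3, Bf3, Be2, Bd1, Kc2, hxg7+.
Count: 18.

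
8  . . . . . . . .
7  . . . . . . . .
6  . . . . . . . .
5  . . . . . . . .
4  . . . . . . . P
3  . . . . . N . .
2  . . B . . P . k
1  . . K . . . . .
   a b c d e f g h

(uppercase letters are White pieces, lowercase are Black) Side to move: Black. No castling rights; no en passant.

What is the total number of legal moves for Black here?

Black to move; king on h2.
In check: yes, from the white knight on f3.
Legal moves: Kh3, Kg2, Kh1.
Count: 3.

3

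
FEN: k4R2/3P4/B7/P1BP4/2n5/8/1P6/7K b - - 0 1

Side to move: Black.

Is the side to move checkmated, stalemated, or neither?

Black to move; black king on a8.
In check: yes, from the white rook on f8.
King squares — a7: attacked by Bc5; b7: attacked by Ba6; b8: attacked by Rf8.
Legal moves for Black: none.
In check with no legal moves → checkmate.

checkmate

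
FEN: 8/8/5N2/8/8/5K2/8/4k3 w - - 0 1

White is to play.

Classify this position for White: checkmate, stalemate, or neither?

White to move; white king on f3.
In check: no.
Legal moves for White: Ng8, Ne8, Nh7, Nd7, Nh5, Nd5, Ng4, Ne4, Kg4, Kf4, Ke4, Kg3, Ke3, Kg2.
White has 14 legal moves and is not in check → neither.

neither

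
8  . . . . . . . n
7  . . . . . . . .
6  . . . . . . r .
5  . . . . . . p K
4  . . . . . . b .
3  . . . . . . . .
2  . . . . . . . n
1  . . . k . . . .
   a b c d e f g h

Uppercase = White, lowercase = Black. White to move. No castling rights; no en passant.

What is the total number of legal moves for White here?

White to move; king on h5.
In check: yes, from the black bishop on g4.
Legal moves: none.
Count: 0.

0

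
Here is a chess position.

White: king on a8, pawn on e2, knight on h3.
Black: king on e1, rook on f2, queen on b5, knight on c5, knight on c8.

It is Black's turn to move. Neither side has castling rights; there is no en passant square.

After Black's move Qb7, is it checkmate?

After Qb7: white king on a8; in check: yes, from the black queen on b7.
King squares — a7: attacked by Qb7; b7: attacked by Nc5; b8: attacked by Qb7.
White has no legal moves → checkmate.

yes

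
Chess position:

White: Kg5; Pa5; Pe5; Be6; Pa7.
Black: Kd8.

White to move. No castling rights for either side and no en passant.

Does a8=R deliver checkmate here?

After a8=R: black king on d8; in check: yes, from the white rook on a8.
Black has 2 legal replies: Ke7, Kc7.
In check but a legal move exists → not checkmate.

no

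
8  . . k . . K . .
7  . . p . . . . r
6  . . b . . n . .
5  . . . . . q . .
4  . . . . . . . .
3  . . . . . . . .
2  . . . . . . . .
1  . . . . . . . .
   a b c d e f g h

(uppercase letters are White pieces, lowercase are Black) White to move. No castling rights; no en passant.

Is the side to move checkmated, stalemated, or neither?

stalemate

White to move; white king on f8.
In check: no.
King squares — e7: attacked by Rh7; f7: attacked by Rh7; g7: attacked by Rh7; e8: attacked by Bc6; g8: attacked by Nf6.
Legal moves for White: none.
Not in check and no legal moves → stalemate.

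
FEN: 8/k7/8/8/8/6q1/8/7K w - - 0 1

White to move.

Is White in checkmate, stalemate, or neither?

stalemate

White to move; white king on h1.
In check: no.
King squares — g1: attacked by Qg3; g2: attacked by Qg3; h2: attacked by Qg3.
Legal moves for White: none.
Not in check and no legal moves → stalemate.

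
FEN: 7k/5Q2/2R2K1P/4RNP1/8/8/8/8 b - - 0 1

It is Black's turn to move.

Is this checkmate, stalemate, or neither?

stalemate

Black to move; black king on h8.
In check: no.
King squares — g7: attacked by Nf5; h7: attacked by Qf7; g8: attacked by Qf7.
Legal moves for Black: none.
Not in check and no legal moves → stalemate.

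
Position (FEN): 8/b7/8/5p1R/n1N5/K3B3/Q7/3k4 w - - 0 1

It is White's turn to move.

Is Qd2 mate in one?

After Qd2: black king on d1; in check: yes, from the white queen on d2.
King squares — c1: attacked by Qd2; e1: attacked by Qd2; c2: attacked by Qd2; d2: attacked by Be3; e2: attacked by Qd2.
Black has no legal moves → checkmate.

yes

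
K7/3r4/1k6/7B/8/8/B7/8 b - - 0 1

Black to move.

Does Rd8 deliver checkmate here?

After Rd8: white king on a8; in check: yes, from the black rook on d8.
King squares — a7: attacked by Kb6; b7: attacked by Kb6; b8: attacked by Rd8.
White has no legal moves → checkmate.

yes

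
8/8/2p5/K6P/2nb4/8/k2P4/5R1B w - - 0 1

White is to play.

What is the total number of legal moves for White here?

White to move; king on a5.
In check: yes, from the black knight on c4.
Legal moves: Ka6, Kb4, Ka4.
Count: 3.

3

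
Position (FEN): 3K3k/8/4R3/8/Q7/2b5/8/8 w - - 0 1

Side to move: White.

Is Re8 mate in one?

no

After Re8: black king on h8; in check: yes, from the white rook on e8.
Black has 2 legal replies: Kh7, Kg7.
In check but a legal move exists → not checkmate.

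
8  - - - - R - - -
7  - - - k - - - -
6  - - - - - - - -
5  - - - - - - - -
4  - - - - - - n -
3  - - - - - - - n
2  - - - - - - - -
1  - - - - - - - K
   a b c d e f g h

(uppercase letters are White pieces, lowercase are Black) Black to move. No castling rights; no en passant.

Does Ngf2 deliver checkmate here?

After Ngf2: white king on h1; in check: yes, from the black knight on f2.
White has 2 legal replies: Kh2, Kg2.
In check but a legal move exists → not checkmate.

no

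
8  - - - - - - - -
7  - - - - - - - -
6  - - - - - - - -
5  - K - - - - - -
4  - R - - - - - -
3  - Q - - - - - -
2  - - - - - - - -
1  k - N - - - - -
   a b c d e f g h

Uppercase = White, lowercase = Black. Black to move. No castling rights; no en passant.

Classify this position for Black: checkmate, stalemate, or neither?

stalemate

Black to move; black king on a1.
In check: no.
King squares — b1: attacked by Qb3; a2: attacked by Nc1; b2: attacked by Qb3.
Legal moves for Black: none.
Not in check and no legal moves → stalemate.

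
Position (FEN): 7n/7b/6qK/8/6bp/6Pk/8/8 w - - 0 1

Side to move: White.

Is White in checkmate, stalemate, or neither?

White to move; white king on h6.
In check: yes, from the black queen on g6.
King squares — g5: attacked by Qg6; h5: attacked by Bg4; g6: attacked by Bh7; g7: attacked by Qg6; h7: attacked by Qg6.
Legal moves for White: none.
In check with no legal moves → checkmate.

checkmate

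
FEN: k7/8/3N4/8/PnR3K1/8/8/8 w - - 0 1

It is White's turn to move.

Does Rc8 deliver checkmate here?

no

After Rc8: black king on a8; in check: yes, from the white rook on c8.
Black has 1 legal reply: Ka7.
In check but a legal move exists → not checkmate.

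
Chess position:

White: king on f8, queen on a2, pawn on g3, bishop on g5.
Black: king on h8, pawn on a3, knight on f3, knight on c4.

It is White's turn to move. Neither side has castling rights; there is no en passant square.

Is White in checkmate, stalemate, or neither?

White to move; white king on f8.
In check: no.
Legal moves for White include: Ke8, Kf7, Ke7, Bd8, Be7, Bh6, Bf6+, Bh4, Bf4, Be3, Bd2, Bc1, Qxc4, Qb3, Qxa3, Qh2+, Qg2, Qf2, ... (list truncated; more exist).
White has legal moves and is not in check → neither.

neither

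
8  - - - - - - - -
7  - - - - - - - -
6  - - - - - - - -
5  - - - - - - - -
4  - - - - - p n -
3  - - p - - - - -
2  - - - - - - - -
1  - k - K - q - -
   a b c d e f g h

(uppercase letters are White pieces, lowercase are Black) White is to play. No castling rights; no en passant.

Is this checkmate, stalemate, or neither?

checkmate

White to move; white king on d1.
In check: yes, from the black queen on f1.
King squares — c1: attacked by Kb1; e1: attacked by Qf1; c2: attacked by Kb1; d2: attacked by Pc3; e2: attacked by Qf1.
Legal moves for White: none.
In check with no legal moves → checkmate.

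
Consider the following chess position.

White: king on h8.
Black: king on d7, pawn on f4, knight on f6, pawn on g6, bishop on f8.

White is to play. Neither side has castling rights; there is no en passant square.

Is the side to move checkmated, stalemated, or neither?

stalemate

White to move; white king on h8.
In check: no.
King squares — g7: attacked by Bf8; h7: attacked by Nf6; g8: attacked by Nf6.
Legal moves for White: none.
Not in check and no legal moves → stalemate.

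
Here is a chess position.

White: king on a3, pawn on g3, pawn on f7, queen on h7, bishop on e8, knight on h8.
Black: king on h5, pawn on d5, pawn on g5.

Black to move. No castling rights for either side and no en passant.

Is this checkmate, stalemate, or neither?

Black to move; black king on h5.
In check: yes, from the white queen on h7.
Legal moves for Black: Kg4.
Black is in check but has 1 legal move → neither.

neither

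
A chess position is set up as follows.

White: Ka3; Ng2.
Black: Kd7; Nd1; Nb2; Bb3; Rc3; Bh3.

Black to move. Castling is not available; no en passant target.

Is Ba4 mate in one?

no

After Ba4: white king on a3; in check: yes, from the black rook on c3.
White has 2 legal replies: Kb4, Ka2.
In check but a legal move exists → not checkmate.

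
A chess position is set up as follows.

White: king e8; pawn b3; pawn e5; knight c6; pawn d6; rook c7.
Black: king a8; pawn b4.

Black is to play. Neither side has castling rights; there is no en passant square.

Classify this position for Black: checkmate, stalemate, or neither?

stalemate

Black to move; black king on a8.
In check: no.
King squares — a7: attacked by Nc6; b7: attacked by Rc7; b8: attacked by Nc6.
Legal moves for Black: none.
Not in check and no legal moves → stalemate.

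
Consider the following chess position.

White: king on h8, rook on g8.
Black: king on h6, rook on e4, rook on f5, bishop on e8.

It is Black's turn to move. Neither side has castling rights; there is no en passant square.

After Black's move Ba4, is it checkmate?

After Ba4: white king on h8; in check: no.
White is not in check, so this cannot be checkmate.

no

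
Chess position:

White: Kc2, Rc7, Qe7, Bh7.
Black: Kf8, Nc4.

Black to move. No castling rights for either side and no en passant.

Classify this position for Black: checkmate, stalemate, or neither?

Black to move; black king on f8.
In check: yes, from the white queen on e7.
King squares — e7: attacked by Rc7; f7: attacked by Qe7; g7: attacked by Qe7; e8: attacked by Qe7; g8: attacked by Bh7.
Legal moves for Black: none.
In check with no legal moves → checkmate.

checkmate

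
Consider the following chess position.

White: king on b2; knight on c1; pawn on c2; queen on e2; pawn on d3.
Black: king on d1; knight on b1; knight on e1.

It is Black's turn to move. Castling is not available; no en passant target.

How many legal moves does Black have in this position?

0

Black to move; king on d1.
In check: yes, from the white queen on e2.
Legal moves: none.
Count: 0.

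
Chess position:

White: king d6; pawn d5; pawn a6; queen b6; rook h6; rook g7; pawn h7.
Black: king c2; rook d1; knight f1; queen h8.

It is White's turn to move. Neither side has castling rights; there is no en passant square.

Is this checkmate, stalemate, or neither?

neither

White to move; white king on d6.
In check: no.
Legal moves for White include: Rg8, Rf7, Re7, Rd7, Rc7+, Rb7, Ra7, Rgg6, Rg5, Rg4, Rg3, Rg2+, Rg1, Rhg6, Rf6, Re6, Rh5, Rh4, ... (list truncated; more exist).
White has legal moves and is not in check → neither.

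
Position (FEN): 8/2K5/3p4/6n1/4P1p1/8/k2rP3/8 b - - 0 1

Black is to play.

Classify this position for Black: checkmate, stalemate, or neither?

Black to move; black king on a2.
In check: no.
Legal moves for Black include: Nh7, Nf7, Ne6+, Nxe4, Nh3, Nf3, Rd5, Rd4, Rd3, Rxe2, Rc2+, Rb2, Rd1, Kb3, Ka3, Kb2, Kb1, Ka1, ... (list truncated; more exist).
Black has legal moves and is not in check → neither.

neither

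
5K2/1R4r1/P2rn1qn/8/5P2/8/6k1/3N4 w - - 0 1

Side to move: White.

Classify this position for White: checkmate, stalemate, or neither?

White to move; white king on f8.
In check: yes, from the black knight on e6.
King squares — e7: attacked by Rg7; f7: attacked by Qg6; g7: attacked by Ne6; e8: attacked by Qg6; g8: attacked by Nh6.
Legal moves for White: none.
In check with no legal moves → checkmate.

checkmate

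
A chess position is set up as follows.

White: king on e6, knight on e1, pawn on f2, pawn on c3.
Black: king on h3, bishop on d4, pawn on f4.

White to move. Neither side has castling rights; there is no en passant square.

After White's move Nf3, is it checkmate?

no

After Nf3: black king on h3; in check: no.
Black is not in check, so this cannot be checkmate.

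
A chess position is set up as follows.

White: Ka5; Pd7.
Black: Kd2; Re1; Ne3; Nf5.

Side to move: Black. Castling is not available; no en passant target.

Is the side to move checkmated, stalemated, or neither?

neither

Black to move; black king on d2.
In check: no.
Legal moves for Black include: Ng7, Ne7, Nh6, Nd6, Nh4, Nd4, Ng3, Nd5, Ng4, Nc4+, Ng2, Nc2, Nf1, Nd1, Kd3, Kc3, Ke2, Kc2, ... (list truncated; more exist).
Black has legal moves and is not in check → neither.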